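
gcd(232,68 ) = 4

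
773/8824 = 773/8824 = 0.09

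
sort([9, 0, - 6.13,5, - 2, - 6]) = [ - 6.13, -6, - 2, 0, 5,9]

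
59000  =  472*125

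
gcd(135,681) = 3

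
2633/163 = 2633/163 = 16.15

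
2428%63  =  34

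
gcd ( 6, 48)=6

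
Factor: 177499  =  7^1*25357^1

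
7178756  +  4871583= 12050339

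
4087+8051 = 12138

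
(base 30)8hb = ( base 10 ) 7721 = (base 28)9NL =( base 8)17051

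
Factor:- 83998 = -2^1*41999^1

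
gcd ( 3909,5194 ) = 1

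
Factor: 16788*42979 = 721531452 = 2^2*3^1*1399^1*42979^1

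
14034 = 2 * 7017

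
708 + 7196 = 7904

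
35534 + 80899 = 116433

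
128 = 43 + 85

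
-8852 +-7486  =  -16338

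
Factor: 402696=2^3 * 3^2*7^1* 17^1*47^1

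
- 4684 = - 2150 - 2534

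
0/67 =0=0.00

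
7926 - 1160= 6766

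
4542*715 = 3247530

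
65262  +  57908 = 123170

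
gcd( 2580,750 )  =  30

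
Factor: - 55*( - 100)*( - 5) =-27500 = - 2^2 * 5^4*11^1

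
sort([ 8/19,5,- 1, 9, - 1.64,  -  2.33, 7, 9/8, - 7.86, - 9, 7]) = [-9, - 7.86,-2.33,  -  1.64, - 1 , 8/19, 9/8,5 , 7, 7,  9]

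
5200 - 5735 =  - 535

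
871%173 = 6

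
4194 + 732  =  4926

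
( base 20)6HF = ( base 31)2qr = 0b101011000011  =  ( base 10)2755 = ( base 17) 991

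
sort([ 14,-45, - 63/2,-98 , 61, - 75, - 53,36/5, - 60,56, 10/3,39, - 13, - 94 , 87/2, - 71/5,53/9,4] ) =[-98,- 94,-75, - 60, - 53,-45,-63/2,-71/5, - 13,  10/3,4,53/9,36/5,14,39,87/2,56, 61]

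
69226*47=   3253622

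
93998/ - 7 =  - 93998/7 = - 13428.29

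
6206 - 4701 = 1505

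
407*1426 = 580382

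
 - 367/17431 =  - 367/17431= - 0.02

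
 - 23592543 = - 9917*2379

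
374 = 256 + 118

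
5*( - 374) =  - 1870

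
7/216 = 7/216=0.03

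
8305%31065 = 8305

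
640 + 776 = 1416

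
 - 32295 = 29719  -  62014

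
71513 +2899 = 74412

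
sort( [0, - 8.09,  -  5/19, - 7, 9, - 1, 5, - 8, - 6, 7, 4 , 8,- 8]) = [-8.09, - 8, - 8, - 7, - 6,- 1, - 5/19,0 , 4,5 , 7, 8, 9 ]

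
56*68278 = 3823568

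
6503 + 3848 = 10351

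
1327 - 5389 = -4062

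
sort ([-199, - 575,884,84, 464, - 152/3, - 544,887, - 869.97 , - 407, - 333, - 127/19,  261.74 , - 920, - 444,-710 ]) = [  -  920,-869.97 , - 710,-575,  -  544, -444, - 407, - 333, - 199, - 152/3,-127/19,84,261.74, 464 , 884,  887 ]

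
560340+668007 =1228347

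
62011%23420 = 15171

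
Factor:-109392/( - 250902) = 344/789 = 2^3 * 3^(-1 )*43^1*263^( - 1 )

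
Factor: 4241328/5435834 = 2^3*3^1*7^1 * 13^1 * 971^1*1361^ ( - 1)* 1997^( - 1 ) = 2120664/2717917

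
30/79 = 30/79 = 0.38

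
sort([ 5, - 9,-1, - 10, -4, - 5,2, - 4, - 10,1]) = [ - 10,-10, - 9,  -  5 ,-4 ,-4,-1,1,2 , 5 ]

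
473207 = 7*67601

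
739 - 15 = 724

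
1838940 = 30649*60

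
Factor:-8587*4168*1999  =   - 71545441384 = -  2^3*31^1 * 277^1 * 521^1*1999^1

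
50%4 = 2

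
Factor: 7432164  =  2^2*3^2* 431^1*479^1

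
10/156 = 5/78 =0.06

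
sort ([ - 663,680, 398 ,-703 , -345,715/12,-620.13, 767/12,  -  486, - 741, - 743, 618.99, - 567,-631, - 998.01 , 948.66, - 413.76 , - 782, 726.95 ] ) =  [ - 998.01, - 782,-743,- 741, - 703,-663, - 631, - 620.13, - 567, - 486, - 413.76, - 345, 715/12, 767/12, 398,618.99,680,726.95,948.66]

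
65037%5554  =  3943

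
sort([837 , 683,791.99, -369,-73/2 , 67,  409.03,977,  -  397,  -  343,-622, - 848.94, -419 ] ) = [ - 848.94,  -  622,  -  419, - 397, -369 ,-343, - 73/2, 67, 409.03,  683,  791.99, 837,977] 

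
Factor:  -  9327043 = -11^2*19^1*4057^1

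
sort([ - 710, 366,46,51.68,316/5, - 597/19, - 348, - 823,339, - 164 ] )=[-823, - 710, - 348, - 164,  -  597/19, 46,51.68, 316/5,339,366]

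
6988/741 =9  +  319/741 =9.43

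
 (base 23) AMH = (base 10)5813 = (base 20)EAD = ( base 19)g1i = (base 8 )13265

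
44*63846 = 2809224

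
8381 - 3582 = 4799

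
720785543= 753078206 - 32292663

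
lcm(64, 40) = 320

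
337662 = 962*351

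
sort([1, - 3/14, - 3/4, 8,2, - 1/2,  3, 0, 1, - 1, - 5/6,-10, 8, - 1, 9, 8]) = [ - 10, - 1, -1, - 5/6 , - 3/4, - 1/2, - 3/14,0, 1 , 1 , 2,  3 , 8,8, 8, 9] 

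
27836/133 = 27836/133 = 209.29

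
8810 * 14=123340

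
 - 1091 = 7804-8895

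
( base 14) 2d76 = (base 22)GI0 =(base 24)E34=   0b1111111001100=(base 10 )8140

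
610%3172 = 610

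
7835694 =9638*813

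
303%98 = 9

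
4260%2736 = 1524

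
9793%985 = 928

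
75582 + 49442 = 125024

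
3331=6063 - 2732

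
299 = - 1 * ( - 299 ) 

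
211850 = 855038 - 643188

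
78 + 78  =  156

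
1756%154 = 62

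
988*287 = 283556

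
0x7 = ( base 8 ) 7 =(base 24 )7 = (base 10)7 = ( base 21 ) 7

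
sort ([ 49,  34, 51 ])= [34, 49, 51]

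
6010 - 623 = 5387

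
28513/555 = 28513/555  =  51.37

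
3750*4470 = 16762500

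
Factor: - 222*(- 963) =2^1*3^3*37^1*107^1 = 213786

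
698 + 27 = 725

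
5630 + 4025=9655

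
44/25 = 1 +19/25 = 1.76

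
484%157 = 13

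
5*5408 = 27040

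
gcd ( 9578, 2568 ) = 2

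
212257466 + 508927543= 721185009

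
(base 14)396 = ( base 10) 720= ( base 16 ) 2d0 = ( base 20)1G0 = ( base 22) 1AG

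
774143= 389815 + 384328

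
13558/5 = 13558/5 =2711.60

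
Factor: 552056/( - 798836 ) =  - 2^1 * 19^( - 1)*23^ ( - 1)*151^1 = - 302/437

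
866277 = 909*953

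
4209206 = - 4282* ( - 983 ) 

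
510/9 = 56+2/3=56.67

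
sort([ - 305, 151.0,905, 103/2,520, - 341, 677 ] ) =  [-341,  -  305,103/2, 151.0, 520,677, 905]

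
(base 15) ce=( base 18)AE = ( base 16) C2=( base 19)a4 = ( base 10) 194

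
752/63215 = 16/1345 = 0.01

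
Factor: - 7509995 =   -  5^1*1501999^1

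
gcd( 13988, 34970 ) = 6994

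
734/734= 1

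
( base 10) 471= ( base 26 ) i3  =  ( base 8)727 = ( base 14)259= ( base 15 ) 216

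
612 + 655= 1267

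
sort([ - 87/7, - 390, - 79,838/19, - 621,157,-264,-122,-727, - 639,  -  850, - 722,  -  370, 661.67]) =[ - 850, - 727, - 722 , - 639, - 621, - 390,-370, -264, - 122,-79, - 87/7, 838/19,  157 , 661.67 ] 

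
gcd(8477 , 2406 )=1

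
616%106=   86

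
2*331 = 662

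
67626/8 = 33813/4 = 8453.25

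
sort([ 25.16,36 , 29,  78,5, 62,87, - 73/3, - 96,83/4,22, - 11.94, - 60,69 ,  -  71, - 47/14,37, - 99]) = [ - 99,-96,-71, - 60, - 73/3, - 11.94,-47/14, 5, 83/4, 22, 25.16, 29,36,37,62, 69,78,87 ] 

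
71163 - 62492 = 8671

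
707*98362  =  69541934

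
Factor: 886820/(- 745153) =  - 2^2 * 5^1*11^1 *29^1*139^1* 683^( -1 )*1091^ ( - 1 )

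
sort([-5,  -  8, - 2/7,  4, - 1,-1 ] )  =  [-8, - 5, - 1,-1, -2/7,4 ]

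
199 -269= - 70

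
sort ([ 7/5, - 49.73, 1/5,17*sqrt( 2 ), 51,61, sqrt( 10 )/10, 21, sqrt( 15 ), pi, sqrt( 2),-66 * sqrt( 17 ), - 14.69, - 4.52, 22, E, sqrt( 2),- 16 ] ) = [-66*sqrt (17 ), - 49.73,- 16, -14.69, - 4.52,1/5 , sqrt( 10 )/10, 7/5, sqrt( 2 ) , sqrt( 2),E, pi , sqrt( 15),21,  22, 17 *sqrt(2 ),51, 61] 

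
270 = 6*45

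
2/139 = 2/139=0.01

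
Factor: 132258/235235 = 2^1*3^1*5^(  -  1 )*11^( - 1)*13^( -1 )*67^1 = 402/715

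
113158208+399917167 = 513075375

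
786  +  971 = 1757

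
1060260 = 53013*20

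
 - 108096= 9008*( - 12)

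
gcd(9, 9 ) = 9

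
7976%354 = 188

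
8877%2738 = 663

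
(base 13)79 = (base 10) 100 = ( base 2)1100100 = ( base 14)72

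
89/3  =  29  +  2/3 = 29.67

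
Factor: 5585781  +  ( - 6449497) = -2^2*7^1 *109^1*  283^1 = - 863716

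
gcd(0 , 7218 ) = 7218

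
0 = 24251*0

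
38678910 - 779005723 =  - 740326813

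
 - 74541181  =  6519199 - 81060380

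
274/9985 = 274/9985 = 0.03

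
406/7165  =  406/7165=0.06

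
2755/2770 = 551/554 = 0.99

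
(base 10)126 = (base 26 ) 4m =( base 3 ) 11200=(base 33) 3r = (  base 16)7e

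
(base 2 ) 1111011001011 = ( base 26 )bh5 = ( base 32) 7mb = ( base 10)7883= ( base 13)3785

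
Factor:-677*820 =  -555140 = - 2^2*5^1*41^1*677^1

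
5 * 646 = 3230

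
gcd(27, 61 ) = 1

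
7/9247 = 1/1321 = 0.00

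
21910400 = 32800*668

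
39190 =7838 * 5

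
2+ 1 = 3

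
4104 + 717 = 4821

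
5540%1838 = 26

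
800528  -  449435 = 351093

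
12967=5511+7456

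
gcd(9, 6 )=3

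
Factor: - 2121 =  - 3^1*7^1*101^1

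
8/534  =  4/267 = 0.01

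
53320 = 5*10664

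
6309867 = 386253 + 5923614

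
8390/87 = 8390/87 = 96.44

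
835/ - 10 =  - 84 + 1/2 = - 83.50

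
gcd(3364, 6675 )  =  1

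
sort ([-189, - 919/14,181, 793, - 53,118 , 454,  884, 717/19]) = [ - 189, - 919/14 , - 53,  717/19,118,181,454, 793,  884]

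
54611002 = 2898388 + 51712614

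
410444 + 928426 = 1338870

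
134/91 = 1  +  43/91 = 1.47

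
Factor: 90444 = 2^2*3^1*7537^1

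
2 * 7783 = 15566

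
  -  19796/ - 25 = 19796/25 = 791.84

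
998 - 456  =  542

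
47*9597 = 451059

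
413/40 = 413/40 = 10.32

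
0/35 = 0 = 0.00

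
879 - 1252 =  -373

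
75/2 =75/2 = 37.50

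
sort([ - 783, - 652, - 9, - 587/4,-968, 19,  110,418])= [ - 968, - 783, - 652, - 587/4,  -  9,19,110,418 ] 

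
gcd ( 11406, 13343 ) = 1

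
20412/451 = 45 + 117/451 = 45.26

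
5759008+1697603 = 7456611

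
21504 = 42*512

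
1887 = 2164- 277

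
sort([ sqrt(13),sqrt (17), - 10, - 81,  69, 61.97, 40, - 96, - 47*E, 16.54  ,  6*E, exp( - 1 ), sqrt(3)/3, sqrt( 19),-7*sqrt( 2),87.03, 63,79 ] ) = [ - 47 * E, - 96, - 81, - 10, - 7*sqrt( 2), exp ( - 1), sqrt(3) /3, sqrt( 13),sqrt(17),sqrt( 19) , 6 * E , 16.54,40,61.97,63,69, 79,87.03]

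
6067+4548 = 10615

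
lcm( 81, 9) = 81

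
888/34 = 444/17 = 26.12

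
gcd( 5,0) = 5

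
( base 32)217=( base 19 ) 5EG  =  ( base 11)1628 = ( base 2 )100000100111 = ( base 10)2087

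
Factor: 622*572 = 2^3*11^1*13^1*311^1 =355784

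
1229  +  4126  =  5355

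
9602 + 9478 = 19080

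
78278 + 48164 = 126442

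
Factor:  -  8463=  - 3^1*7^1*13^1 * 31^1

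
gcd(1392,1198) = 2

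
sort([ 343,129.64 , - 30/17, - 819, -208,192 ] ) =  [ - 819,  -  208, - 30/17, 129.64, 192, 343 ] 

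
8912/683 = 8912/683= 13.05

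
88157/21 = 4197 + 20/21=   4197.95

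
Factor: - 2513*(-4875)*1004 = 12299878500 = 2^2*3^1*5^3 *7^1*13^1*251^1 * 359^1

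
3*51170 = 153510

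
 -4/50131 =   -  4/50131  =  -  0.00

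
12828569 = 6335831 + 6492738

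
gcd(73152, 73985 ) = 1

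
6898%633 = 568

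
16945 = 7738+9207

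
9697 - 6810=2887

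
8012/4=2003=   2003.00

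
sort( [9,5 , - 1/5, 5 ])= [ - 1/5,5,5, 9 ]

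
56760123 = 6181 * 9183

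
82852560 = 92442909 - 9590349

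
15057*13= 195741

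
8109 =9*901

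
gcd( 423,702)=9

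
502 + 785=1287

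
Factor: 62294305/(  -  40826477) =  - 5^1*197^( - 1 ) * 207241^( - 1) * 12458861^1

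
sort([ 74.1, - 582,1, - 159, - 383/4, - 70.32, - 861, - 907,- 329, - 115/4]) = [ - 907, - 861, - 582, - 329, - 159, - 383/4, - 70.32 , - 115/4,1,74.1 ] 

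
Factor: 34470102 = 2^1  *3^1*5745017^1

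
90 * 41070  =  3696300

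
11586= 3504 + 8082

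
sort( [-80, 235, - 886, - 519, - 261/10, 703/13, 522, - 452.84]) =[-886, - 519, - 452.84, - 80, - 261/10,703/13,235, 522] 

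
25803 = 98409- 72606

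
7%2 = 1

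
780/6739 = 780/6739 = 0.12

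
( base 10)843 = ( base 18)2af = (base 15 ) 3b3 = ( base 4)31023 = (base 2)1101001011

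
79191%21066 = 15993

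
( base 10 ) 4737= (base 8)11201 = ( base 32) 4K1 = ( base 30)57r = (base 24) 859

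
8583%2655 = 618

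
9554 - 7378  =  2176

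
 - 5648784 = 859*( - 6576 )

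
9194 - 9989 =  - 795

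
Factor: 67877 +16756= 3^1*28211^1 = 84633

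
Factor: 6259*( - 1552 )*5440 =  - 52843985920 = - 2^10*5^1*11^1*17^1 *97^1*569^1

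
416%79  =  21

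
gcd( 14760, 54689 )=1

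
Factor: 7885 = 5^1*19^1*83^1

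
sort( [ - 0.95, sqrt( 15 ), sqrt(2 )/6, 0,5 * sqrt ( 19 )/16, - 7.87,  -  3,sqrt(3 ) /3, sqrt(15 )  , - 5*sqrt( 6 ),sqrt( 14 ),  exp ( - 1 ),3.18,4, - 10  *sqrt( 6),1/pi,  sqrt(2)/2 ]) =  [ - 10*sqrt (6 ), - 5 * sqrt(6), - 7.87, - 3 , - 0.95, 0,sqrt( 2)/6 , 1/pi, exp( - 1), sqrt( 3 )/3, sqrt( 2)/2, 5*sqrt(19 ) /16 , 3.18, sqrt(14 ), sqrt (15),sqrt( 15 ) , 4 ] 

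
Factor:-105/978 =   -  35/326 = -2^( - 1)*5^1*7^1*163^( - 1) 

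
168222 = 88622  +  79600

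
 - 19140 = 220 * (  -  87) 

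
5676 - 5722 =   -  46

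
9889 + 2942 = 12831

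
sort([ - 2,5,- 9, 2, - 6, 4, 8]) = [-9,-6 , - 2, 2,4, 5, 8]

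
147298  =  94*1567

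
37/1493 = 37/1493  =  0.02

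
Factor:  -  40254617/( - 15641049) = 3^( - 1 ) * 13^2*41^( - 1) *313^1*761^1 * 127163^( - 1)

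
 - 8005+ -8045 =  -16050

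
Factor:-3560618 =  - 2^1* 1780309^1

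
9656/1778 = 4828/889 = 5.43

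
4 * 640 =2560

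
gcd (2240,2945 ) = 5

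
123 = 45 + 78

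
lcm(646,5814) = 5814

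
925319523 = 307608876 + 617710647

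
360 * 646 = 232560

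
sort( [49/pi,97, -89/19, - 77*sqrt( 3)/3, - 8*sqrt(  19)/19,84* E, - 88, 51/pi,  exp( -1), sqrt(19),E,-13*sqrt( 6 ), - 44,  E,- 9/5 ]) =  [ - 88, - 77*sqrt ( 3)/3, - 44 , - 13*sqrt( 6), - 89/19, - 8*sqrt(19)/19, - 9/5,exp(  -  1),E,E , sqrt(19), 49/pi,51/pi,97,84*E ] 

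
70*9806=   686420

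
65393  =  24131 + 41262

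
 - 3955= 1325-5280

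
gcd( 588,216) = 12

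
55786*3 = 167358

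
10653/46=10653/46 = 231.59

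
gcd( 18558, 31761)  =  9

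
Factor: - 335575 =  - 5^2*31^1*433^1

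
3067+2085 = 5152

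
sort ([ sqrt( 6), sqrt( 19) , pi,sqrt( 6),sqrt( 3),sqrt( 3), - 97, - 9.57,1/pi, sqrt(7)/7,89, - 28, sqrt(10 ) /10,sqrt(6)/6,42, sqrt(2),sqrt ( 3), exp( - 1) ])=[ - 97, - 28,-9.57,sqrt( 10)/10,1/pi,exp( - 1),sqrt( 7) /7, sqrt( 6 ) /6,sqrt (2 ),sqrt( 3 ),sqrt ( 3), sqrt( 3),sqrt( 6),sqrt( 6) , pi,sqrt(19),42, 89] 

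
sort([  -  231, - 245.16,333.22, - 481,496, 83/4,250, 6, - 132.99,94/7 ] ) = [-481,-245.16,- 231,- 132.99,6, 94/7,83/4,250,333.22,496 ] 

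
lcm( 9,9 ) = 9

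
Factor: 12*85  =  2^2 *3^1*5^1*17^1 =1020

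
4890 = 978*5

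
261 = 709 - 448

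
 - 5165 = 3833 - 8998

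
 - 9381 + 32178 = 22797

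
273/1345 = 273/1345 = 0.20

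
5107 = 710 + 4397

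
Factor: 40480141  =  13^1*31^1 * 100447^1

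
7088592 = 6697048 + 391544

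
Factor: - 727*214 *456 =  - 2^4*3^1*19^1*107^1*727^1 =- 70943568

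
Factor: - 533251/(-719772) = 2^( - 2)*3^ (-1)*367^1*1453^1*59981^( - 1) 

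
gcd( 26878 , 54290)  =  178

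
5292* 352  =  1862784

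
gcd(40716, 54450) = 18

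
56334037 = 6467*8711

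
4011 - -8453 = 12464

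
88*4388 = 386144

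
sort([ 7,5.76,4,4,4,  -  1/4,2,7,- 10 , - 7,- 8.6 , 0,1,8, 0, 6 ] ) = [ - 10, - 8.6, - 7, - 1/4,0,  0,1,2,4,4,  4,  5.76,6, 7,7,8]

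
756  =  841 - 85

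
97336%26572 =17620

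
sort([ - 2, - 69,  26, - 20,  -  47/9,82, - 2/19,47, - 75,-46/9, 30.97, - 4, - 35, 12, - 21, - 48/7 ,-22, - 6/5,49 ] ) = [ - 75,-69, - 35, - 22,-21, - 20,  -  48/7, - 47/9, - 46/9, - 4, - 2, - 6/5, -2/19, 12  ,  26,  30.97,  47,49,82]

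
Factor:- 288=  - 2^5*3^2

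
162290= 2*81145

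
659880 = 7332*90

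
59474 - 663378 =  - 603904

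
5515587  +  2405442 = 7921029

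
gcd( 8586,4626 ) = 18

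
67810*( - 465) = -31531650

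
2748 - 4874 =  - 2126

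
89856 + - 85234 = 4622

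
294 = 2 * 147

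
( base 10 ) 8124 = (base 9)12126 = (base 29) 9j4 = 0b1111110111100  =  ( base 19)139B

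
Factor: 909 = 3^2*101^1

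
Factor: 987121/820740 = 2^( - 2 )*3^ (-1)*5^( - 1 )*773^1 * 1277^1 *13679^(  -  1 ) 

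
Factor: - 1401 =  - 3^1*467^1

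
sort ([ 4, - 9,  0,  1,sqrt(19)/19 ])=[ -9, 0,sqrt( 19)/19,1,4]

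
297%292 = 5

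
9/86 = 9/86 =0.10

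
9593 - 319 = 9274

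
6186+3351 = 9537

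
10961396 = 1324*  8279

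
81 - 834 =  -753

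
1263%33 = 9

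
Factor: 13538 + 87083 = 100621^1 = 100621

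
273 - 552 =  - 279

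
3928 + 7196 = 11124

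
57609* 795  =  45799155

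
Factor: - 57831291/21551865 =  - 3^1 * 5^(-1) * 7^1*47^1 * 283^( - 1)* 5077^( - 1 )*19531^1  =  -19277097/7183955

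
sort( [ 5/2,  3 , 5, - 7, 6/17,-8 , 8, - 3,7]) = [ - 8, - 7, - 3, 6/17,5/2,3 , 5,7, 8 ] 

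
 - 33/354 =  - 1  +  107/118 = -0.09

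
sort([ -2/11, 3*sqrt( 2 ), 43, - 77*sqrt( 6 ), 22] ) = [-77 * sqrt (6 ), - 2/11,  3*sqrt( 2), 22,43]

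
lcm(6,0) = 0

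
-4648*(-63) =292824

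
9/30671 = 9/30671 = 0.00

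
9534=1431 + 8103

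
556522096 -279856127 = 276665969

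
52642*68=3579656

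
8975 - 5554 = 3421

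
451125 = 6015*75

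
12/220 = 3/55=0.05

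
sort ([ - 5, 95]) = [ - 5,95]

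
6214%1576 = 1486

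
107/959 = 107/959 = 0.11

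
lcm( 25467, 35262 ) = 458406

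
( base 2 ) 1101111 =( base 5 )421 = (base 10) 111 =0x6f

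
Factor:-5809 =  - 37^1*157^1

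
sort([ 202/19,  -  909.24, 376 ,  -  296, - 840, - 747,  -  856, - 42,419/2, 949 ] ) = [- 909.24,- 856, - 840, - 747,-296, - 42, 202/19, 419/2, 376,949 ]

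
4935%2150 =635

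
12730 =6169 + 6561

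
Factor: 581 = 7^1*83^1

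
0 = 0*2801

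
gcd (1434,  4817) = 1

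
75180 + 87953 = 163133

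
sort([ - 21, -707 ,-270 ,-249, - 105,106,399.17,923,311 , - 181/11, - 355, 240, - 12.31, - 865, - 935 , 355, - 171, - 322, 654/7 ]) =[ - 935, - 865, - 707,- 355, - 322, - 270, - 249, - 171, - 105, - 21, - 181/11,-12.31,654/7, 106,240,311,  355,399.17, 923]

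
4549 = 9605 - 5056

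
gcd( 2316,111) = 3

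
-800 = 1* ( - 800)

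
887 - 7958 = -7071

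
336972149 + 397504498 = 734476647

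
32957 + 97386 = 130343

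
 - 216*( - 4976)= 1074816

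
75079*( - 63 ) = -4729977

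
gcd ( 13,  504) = 1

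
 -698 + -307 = - 1005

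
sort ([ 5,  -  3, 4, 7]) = [ -3,4,5,7 ] 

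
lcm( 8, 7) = 56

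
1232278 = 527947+704331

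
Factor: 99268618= 2^1*1361^1*36469^1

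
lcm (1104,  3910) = 93840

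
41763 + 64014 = 105777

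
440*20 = 8800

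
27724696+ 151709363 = 179434059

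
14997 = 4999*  3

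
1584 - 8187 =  - 6603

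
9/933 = 3/311 = 0.01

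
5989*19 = 113791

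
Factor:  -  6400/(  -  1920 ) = 10/3 = 2^1*3^( - 1)*5^1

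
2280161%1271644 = 1008517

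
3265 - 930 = 2335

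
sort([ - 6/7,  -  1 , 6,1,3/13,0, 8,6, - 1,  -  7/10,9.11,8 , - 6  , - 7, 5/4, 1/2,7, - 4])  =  [-7,  -  6, - 4 ,-1, - 1, - 6/7, - 7/10 , 0,3/13, 1/2,1,5/4,6,6,  7, 8, 8,9.11]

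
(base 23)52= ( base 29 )41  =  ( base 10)117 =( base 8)165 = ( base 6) 313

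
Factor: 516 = 2^2*3^1*43^1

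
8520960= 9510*896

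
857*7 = 5999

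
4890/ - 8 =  - 2445/4 = -611.25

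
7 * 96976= 678832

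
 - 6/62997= - 1 + 20997/20999 = - 0.00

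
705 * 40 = 28200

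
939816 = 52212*18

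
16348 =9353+6995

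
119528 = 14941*8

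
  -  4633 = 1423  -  6056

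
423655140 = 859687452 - 436032312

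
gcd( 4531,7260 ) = 1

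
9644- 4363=5281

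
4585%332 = 269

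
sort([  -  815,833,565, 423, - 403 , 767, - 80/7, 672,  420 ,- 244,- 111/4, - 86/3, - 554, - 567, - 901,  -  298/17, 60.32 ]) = [ - 901, - 815, - 567,  -  554, - 403,-244,-86/3, - 111/4, - 298/17,-80/7, 60.32,  420, 423, 565, 672, 767,833]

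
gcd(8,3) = 1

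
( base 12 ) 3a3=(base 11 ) 465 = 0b1000101011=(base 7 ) 1422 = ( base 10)555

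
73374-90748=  - 17374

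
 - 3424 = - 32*107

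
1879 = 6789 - 4910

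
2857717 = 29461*97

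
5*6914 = 34570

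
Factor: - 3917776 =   -  2^4 * 244861^1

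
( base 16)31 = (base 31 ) 1I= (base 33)1G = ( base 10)49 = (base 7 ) 100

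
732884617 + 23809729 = 756694346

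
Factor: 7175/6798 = 2^( - 1 )* 3^( - 1 )*5^2*7^1*11^( -1)*41^1 *103^( - 1)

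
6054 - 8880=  - 2826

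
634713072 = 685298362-50585290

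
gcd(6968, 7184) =8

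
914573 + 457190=1371763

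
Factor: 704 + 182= 886 = 2^1*443^1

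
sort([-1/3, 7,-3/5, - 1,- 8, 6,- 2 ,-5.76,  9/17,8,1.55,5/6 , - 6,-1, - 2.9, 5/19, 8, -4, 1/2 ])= [ - 8,-6, - 5.76 ,  -  4,-2.9 , - 2, - 1, - 1, - 3/5, - 1/3,5/19,  1/2,9/17, 5/6,1.55, 6, 7, 8,8 ]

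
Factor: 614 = 2^1*307^1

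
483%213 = 57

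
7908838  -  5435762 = 2473076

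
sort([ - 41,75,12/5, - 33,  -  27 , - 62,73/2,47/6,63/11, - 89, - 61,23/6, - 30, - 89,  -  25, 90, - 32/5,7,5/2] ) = [ - 89 ,  -  89, - 62 , - 61, - 41, - 33, - 30 , -27, - 25,  -  32/5,12/5, 5/2,23/6,63/11,7, 47/6,73/2,75 , 90]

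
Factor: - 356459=-19^1*73^1*257^1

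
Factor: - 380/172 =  - 95/43 = - 5^1*19^1 *43^( - 1 )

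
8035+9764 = 17799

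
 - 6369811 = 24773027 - 31142838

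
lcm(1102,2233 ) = 84854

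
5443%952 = 683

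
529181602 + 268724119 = 797905721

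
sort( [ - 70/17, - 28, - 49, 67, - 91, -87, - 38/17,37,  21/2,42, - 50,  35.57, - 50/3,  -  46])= [  -  91, - 87 ,-50, - 49, - 46, - 28,- 50/3,-70/17, - 38/17,21/2, 35.57,37,  42, 67 ] 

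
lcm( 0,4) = 0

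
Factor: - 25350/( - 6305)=390/97 = 2^1*3^1*5^1*13^1*97^(  -  1 ) 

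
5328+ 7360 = 12688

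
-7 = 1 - 8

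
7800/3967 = 7800/3967 = 1.97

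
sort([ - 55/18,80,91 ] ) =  [ - 55/18,80,91 ] 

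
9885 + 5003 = 14888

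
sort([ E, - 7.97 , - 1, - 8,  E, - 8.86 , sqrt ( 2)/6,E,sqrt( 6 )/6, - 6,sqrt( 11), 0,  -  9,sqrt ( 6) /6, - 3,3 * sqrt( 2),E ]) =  [-9, - 8.86,  -  8, - 7.97, - 6, - 3, - 1,0,sqrt( 2 )/6,sqrt( 6)/6  ,  sqrt( 6)/6,E,E,E, E  ,  sqrt(11), 3 * sqrt (2)] 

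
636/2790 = 106/465 = 0.23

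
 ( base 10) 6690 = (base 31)6tp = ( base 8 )15042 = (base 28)8EQ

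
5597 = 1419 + 4178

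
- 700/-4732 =25/169 =0.15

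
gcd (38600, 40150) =50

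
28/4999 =28/4999 = 0.01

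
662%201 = 59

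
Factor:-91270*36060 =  - 2^3*3^1* 5^2*601^1*9127^1 = - 3291196200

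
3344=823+2521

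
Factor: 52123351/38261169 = 3^( - 2)*7^1*17^( - 1)*223^1*33391^1*250073^( - 1)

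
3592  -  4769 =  - 1177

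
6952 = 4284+2668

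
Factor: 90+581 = 11^1*61^1 = 671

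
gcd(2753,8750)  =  1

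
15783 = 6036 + 9747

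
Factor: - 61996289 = -97^1*639137^1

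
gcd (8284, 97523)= 1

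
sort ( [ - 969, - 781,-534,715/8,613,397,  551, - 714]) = [ - 969, - 781,  -  714, -534,715/8,397,551,613]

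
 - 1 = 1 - 2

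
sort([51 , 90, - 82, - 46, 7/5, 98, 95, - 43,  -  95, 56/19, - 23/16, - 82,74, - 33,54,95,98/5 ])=[-95,-82, - 82, - 46,-43, - 33, - 23/16,7/5,56/19, 98/5,  51, 54,74, 90 , 95,95 , 98]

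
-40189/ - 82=490 + 9/82 = 490.11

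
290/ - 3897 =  - 1 + 3607/3897 = - 0.07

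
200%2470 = 200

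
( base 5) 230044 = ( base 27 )B4M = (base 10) 8149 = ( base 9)12154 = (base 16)1FD5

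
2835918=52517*54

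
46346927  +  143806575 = 190153502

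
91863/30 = 30621/10 = 3062.10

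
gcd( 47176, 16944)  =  8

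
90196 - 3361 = 86835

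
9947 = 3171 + 6776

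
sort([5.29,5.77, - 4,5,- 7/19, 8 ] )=[ - 4,- 7/19,5, 5.29,5.77,8]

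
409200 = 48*8525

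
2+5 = 7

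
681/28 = 24 + 9/28 = 24.32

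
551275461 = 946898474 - 395623013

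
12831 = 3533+9298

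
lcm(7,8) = 56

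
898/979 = 898/979 = 0.92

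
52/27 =52/27 = 1.93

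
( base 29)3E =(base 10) 101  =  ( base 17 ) 5G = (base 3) 10202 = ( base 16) 65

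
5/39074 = 5/39074 = 0.00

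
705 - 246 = 459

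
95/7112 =95/7112 = 0.01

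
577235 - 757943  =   - 180708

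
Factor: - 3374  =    -  2^1*7^1*241^1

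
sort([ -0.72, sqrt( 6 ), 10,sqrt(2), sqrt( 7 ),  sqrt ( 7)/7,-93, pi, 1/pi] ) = [ - 93, - 0.72,  1/pi, sqrt(7)/7,sqrt( 2 ), sqrt (6) , sqrt(7), pi,10] 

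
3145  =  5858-2713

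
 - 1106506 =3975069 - 5081575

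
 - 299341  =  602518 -901859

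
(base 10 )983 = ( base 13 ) 5A8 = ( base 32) un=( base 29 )14q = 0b1111010111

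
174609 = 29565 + 145044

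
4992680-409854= 4582826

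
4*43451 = 173804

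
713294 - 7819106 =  - 7105812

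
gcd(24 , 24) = 24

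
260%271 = 260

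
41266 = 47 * 878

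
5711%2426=859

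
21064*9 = 189576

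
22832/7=3261 + 5/7 = 3261.71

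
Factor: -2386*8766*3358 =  - 70234840008=- 2^3*3^2*23^1*73^1 * 487^1*1193^1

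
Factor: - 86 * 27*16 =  - 2^5*3^3*43^1 = - 37152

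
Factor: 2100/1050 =2^1 = 2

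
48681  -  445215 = -396534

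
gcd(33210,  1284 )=6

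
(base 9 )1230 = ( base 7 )2451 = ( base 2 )1110010110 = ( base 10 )918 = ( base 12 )646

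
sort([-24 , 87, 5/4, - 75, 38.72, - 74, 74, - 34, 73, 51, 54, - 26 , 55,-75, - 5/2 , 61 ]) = [ - 75,  -  75, - 74 , - 34, - 26, - 24, - 5/2,5/4,  38.72, 51, 54,55, 61,73, 74 , 87 ]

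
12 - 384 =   -  372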